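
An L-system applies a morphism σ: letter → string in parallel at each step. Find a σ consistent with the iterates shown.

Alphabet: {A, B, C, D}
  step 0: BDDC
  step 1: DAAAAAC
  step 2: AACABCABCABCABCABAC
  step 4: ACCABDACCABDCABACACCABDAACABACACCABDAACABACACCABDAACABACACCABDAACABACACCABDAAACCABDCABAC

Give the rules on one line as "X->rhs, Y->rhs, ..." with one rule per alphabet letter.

  step 1 ⇒ step 2: DAAAAAC ⇒ AA·CAB·CAB·CAB·CAB·CAB·AC
    A ↦ CAB
    C ↦ AC
    D ↦ AA
  step 0 ⇒ step 1: BDDC ⇒ D·AA·AA·AC
    B ↦ D

A->CAB, B->D, C->AC, D->AA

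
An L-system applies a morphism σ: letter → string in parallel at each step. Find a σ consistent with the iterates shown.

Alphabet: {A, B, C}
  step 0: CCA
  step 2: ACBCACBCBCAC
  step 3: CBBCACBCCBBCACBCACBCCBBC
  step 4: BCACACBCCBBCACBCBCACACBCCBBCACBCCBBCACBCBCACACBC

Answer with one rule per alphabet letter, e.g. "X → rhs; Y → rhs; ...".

  step 3 ⇒ step 4: CBBCACBCCBBCACBCACBCCBBC ⇒ BC·AC·AC·BC·CB·BC·AC·BC·BC·AC·AC·BC·CB·BC·AC·BC·CB·BC·AC·BC·BC·AC·AC·BC
    A ↦ CB
    B ↦ AC
    C ↦ BC

A->CB, B->AC, C->BC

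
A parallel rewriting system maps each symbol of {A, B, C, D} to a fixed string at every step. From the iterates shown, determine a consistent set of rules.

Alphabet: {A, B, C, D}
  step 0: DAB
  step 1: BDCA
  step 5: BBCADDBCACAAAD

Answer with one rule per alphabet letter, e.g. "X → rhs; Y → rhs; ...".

  step 0 ⇒ step 1: DAB ⇒ B·D·CA
    A ↦ D
    B ↦ CA
    D ↦ B
    C ↦ AA  (constrained at step 1)

A->D, B->CA, C->AA, D->B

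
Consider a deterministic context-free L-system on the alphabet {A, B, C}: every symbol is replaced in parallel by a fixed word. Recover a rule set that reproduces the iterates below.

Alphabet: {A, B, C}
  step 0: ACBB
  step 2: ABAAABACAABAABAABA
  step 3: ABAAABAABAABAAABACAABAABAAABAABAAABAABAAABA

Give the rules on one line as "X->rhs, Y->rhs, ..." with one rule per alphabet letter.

A->ABA, B->A, C->CA

  step 2 ⇒ step 3: ABAAABACAABAABAABA ⇒ ABA·A·ABA·ABA·ABA·A·ABA·CA·ABA·ABA·A·ABA·ABA·A·ABA·ABA·A·ABA
    A ↦ ABA
    B ↦ A
    C ↦ CA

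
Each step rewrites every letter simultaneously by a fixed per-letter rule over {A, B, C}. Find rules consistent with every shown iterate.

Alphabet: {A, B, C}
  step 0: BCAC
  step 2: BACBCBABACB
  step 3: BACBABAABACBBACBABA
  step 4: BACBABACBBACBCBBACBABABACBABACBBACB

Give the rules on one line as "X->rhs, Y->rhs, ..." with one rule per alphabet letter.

A->CB, B->BA, C->A

  step 3 ⇒ step 4: BACBABAABACBBACBABA ⇒ BA·CB·A·BA·CB·BA·CB·CB·BA·CB·A·BA·BA·CB·A·BA·CB·BA·CB
    A ↦ CB
    B ↦ BA
    C ↦ A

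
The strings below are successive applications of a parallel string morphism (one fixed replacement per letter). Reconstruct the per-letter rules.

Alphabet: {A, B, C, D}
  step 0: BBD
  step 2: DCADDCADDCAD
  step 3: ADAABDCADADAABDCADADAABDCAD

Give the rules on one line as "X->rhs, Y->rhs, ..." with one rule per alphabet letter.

A->DC, B->AD, C->AAB, D->AD

  step 2 ⇒ step 3: DCADDCADDCAD ⇒ AD·AAB·DC·AD·AD·AAB·DC·AD·AD·AAB·DC·AD
    A ↦ DC
    C ↦ AAB
    D ↦ AD
    B ↦ AD  (constrained at step 0)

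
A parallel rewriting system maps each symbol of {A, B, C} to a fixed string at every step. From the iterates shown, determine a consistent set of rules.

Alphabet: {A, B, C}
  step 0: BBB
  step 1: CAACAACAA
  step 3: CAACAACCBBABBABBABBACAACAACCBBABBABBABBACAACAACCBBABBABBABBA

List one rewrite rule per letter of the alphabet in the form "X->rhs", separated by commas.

A->CC, B->CAA, C->BBA

  step 0 ⇒ step 1: BBB ⇒ CAA·CAA·CAA
    B ↦ CAA
    A ↦ CC  (constrained at step 1)
    C ↦ BBA  (constrained at step 1)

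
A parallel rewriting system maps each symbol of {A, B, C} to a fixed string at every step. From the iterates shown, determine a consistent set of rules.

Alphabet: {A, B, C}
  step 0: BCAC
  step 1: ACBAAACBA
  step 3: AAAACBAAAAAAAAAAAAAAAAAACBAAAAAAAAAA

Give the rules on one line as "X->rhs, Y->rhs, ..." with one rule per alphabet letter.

A->AA, B->A, C->CBA

  step 0 ⇒ step 1: BCAC ⇒ A·CBA·AA·CBA
    A ↦ AA
    B ↦ A
    C ↦ CBA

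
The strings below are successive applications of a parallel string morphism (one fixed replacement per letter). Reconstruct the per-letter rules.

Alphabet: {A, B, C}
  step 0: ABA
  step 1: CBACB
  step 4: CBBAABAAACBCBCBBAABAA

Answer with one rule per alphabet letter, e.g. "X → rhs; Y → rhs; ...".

A->CB, B->A, C->BA

  step 0 ⇒ step 1: ABA ⇒ CB·A·CB
    A ↦ CB
    B ↦ A
    C ↦ BA  (constrained at step 1)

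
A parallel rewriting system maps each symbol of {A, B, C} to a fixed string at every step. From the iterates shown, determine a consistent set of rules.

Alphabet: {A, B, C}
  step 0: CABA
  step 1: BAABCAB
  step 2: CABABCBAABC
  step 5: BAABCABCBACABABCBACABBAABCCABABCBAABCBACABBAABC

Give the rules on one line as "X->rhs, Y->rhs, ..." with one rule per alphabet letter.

A->AB, B->C, C->BA

  step 1 ⇒ step 2: BAABCAB ⇒ C·AB·AB·C·BA·AB·C
    A ↦ AB
    B ↦ C
    C ↦ BA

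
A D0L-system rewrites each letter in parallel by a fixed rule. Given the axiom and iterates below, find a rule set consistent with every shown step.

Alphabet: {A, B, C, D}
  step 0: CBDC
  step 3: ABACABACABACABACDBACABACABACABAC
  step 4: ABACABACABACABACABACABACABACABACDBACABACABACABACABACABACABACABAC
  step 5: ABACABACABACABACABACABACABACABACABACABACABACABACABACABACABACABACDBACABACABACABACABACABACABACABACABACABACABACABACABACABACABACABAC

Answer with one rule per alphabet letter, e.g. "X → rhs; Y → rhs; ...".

  step 4 ⇒ step 5: ABACABACABACABACABACABACABACABACDBACABACABACABACABACABACABACABAC ⇒ AB·AC·AB·AC·AB·AC·AB·AC·AB·AC·AB·AC·AB·AC·AB·AC·AB·AC·AB·AC·AB·AC·AB·AC·AB·AC·AB·AC·AB·AC·AB·AC·DB·AC·AB·AC·AB·AC·AB·AC·AB·AC·AB·AC·AB·AC·AB·AC·AB·AC·AB·AC·AB·AC·AB·AC·AB·AC·AB·AC·AB·AC·AB·AC
    A ↦ AB
    B ↦ AC
    C ↦ AC
    D ↦ DB

A->AB, B->AC, C->AC, D->DB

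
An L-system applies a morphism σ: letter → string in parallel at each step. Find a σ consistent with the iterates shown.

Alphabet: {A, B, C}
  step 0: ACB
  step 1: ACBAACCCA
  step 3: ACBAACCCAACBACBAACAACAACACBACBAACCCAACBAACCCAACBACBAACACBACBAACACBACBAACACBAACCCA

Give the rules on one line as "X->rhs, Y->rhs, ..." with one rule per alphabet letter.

  step 0 ⇒ step 1: ACB ⇒ ACB·AAC·CCA
    A ↦ ACB
    B ↦ CCA
    C ↦ AAC

A->ACB, B->CCA, C->AAC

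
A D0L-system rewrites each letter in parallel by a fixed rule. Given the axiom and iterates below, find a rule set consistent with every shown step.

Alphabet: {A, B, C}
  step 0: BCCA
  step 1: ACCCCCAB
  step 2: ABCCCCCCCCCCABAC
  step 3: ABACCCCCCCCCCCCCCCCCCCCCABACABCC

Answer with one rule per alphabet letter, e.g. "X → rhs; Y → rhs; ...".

  step 2 ⇒ step 3: ABCCCCCCCCCCABAC ⇒ AB·AC·CC·CC·CC·CC·CC·CC·CC·CC·CC·CC·AB·AC·AB·CC
    A ↦ AB
    B ↦ AC
    C ↦ CC

A->AB, B->AC, C->CC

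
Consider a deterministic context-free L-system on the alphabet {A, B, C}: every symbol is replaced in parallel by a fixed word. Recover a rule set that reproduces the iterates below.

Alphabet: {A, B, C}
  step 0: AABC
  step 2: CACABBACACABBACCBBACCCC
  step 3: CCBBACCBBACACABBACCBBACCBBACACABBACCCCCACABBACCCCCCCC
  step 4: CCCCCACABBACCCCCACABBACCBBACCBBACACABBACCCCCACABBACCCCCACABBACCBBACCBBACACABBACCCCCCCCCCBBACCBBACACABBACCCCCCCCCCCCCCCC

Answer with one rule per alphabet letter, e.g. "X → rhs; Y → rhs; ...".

  step 3 ⇒ step 4: CCBBACCBBACACABBACCBBACCBBACACABBACCCCCACABBACCCCCCCC ⇒ CC·CC·CA·CA·BBA·CC·CC·CA·CA·BBA·CC·BBA·CC·BBA·CA·CA·BBA·CC·CC·CA·CA·BBA·CC·CC·CA·CA·BBA·CC·BBA·CC·BBA·CA·CA·BBA·CC·CC·CC·CC·CC·BBA·CC·BBA·CA·CA·BBA·CC·CC·CC·CC·CC·CC·CC·CC
    A ↦ BBA
    B ↦ CA
    C ↦ CC

A->BBA, B->CA, C->CC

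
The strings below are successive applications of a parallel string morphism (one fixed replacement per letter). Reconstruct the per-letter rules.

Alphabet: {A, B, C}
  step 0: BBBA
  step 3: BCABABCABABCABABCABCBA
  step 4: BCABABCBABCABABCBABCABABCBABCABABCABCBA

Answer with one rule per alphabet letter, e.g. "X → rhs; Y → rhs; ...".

A->BA, B->BC, C->A

  step 3 ⇒ step 4: BCABABCABABCABABCABCBA ⇒ BC·A·BA·BC·BA·BC·A·BA·BC·BA·BC·A·BA·BC·BA·BC·A·BA·BC·A·BC·BA
    A ↦ BA
    B ↦ BC
    C ↦ A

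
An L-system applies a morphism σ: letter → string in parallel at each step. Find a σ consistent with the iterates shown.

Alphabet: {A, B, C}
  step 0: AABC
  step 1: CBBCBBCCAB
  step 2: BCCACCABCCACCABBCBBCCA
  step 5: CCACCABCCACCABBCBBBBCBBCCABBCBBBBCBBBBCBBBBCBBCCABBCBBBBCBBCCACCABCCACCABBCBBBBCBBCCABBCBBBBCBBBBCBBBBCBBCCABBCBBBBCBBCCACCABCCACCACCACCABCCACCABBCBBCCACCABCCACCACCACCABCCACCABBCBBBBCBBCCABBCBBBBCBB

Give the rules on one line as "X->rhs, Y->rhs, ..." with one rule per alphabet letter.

  step 1 ⇒ step 2: CBBCBBCCAB ⇒ B·CCA·CCA·B·CCA·CCA·B·B·CBB·CCA
    A ↦ CBB
    B ↦ CCA
    C ↦ B

A->CBB, B->CCA, C->B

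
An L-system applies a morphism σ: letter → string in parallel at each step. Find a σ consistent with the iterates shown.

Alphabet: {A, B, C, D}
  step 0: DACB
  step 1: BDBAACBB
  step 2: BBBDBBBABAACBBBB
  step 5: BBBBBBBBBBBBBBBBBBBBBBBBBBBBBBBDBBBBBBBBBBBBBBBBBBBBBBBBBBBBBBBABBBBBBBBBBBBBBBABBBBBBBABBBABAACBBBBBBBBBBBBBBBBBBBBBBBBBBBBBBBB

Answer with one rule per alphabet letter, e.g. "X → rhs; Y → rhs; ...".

  step 1 ⇒ step 2: BDBAACBB ⇒ BB·BD·BB·BA·BA·AC·BB·BB
    A ↦ BA
    B ↦ BB
    C ↦ AC
    D ↦ BD

A->BA, B->BB, C->AC, D->BD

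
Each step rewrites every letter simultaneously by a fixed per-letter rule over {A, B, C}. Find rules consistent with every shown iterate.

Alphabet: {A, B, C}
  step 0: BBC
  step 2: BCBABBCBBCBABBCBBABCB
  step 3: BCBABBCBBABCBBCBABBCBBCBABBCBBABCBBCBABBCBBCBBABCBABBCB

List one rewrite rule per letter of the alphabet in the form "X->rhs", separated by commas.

A->BA, B->BCB, C->AB

  step 2 ⇒ step 3: BCBABBCBBCBABBCBBABCB ⇒ BCB·AB·BCB·BA·BCB·BCB·AB·BCB·BCB·AB·BCB·BA·BCB·BCB·AB·BCB·BCB·BA·BCB·AB·BCB
    A ↦ BA
    B ↦ BCB
    C ↦ AB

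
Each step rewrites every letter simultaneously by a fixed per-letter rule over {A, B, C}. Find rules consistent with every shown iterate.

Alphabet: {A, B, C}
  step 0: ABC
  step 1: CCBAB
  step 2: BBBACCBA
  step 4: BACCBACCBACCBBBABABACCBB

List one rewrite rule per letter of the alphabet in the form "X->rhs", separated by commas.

A->CC, B->BA, C->B

  step 1 ⇒ step 2: CCBAB ⇒ B·B·BA·CC·BA
    A ↦ CC
    B ↦ BA
    C ↦ B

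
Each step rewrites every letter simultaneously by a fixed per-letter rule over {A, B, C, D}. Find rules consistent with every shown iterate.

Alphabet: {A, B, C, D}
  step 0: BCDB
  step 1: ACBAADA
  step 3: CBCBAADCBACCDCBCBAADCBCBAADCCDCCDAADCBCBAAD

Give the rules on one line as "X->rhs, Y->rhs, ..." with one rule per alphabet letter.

A->CCD, B->A, C->CB, D->AAD

  step 0 ⇒ step 1: BCDB ⇒ A·CB·AAD·A
    B ↦ A
    C ↦ CB
    D ↦ AAD
    A ↦ CCD  (constrained at step 1)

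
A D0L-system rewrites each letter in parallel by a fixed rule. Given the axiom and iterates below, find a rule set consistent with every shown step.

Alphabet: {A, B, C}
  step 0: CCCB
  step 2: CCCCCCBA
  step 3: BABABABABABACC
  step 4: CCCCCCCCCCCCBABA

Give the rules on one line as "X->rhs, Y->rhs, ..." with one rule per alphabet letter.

A->C, B->C, C->BA

  step 3 ⇒ step 4: BABABABABABACC ⇒ C·C·C·C·C·C·C·C·C·C·C·C·BA·BA
    A ↦ C
    B ↦ C
    C ↦ BA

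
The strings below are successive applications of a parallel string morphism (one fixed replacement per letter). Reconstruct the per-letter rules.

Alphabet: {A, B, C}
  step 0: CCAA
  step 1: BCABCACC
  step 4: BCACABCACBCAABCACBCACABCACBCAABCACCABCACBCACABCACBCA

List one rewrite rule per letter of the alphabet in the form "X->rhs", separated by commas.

  step 0 ⇒ step 1: CCAA ⇒ BCA·BCA·C·C
    A ↦ C
    C ↦ BCA
    B ↦ A  (constrained at step 1)

A->C, B->A, C->BCA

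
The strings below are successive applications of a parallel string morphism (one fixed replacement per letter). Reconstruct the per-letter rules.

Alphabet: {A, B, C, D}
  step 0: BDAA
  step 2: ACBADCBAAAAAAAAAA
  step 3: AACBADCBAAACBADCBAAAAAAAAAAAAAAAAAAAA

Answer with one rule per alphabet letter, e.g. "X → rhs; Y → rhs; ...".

  step 2 ⇒ step 3: ACBADCBAAAAAAAAAA ⇒ AA·CBA·DCB·AA·A·CBA·DCB·AA·AA·AA·AA·AA·AA·AA·AA·AA·AA
    A ↦ AA
    B ↦ DCB
    C ↦ CBA
    D ↦ A

A->AA, B->DCB, C->CBA, D->A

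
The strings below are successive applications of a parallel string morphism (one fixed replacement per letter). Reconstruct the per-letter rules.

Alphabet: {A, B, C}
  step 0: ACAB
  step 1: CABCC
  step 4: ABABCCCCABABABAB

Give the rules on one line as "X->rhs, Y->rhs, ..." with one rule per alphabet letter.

  step 0 ⇒ step 1: ACAB ⇒ C·AB·C·C
    A ↦ C
    B ↦ C
    C ↦ AB

A->C, B->C, C->AB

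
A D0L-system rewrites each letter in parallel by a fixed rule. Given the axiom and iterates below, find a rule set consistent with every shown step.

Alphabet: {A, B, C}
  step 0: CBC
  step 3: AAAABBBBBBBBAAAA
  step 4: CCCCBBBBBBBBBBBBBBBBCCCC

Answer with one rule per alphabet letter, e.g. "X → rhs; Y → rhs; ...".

  step 3 ⇒ step 4: AAAABBBBBBBBAAAA ⇒ C·C·C·C·BB·BB·BB·BB·BB·BB·BB·BB·C·C·C·C
    A ↦ C
    B ↦ BB
    C ↦ AA  (constrained at step 0)

A->C, B->BB, C->AA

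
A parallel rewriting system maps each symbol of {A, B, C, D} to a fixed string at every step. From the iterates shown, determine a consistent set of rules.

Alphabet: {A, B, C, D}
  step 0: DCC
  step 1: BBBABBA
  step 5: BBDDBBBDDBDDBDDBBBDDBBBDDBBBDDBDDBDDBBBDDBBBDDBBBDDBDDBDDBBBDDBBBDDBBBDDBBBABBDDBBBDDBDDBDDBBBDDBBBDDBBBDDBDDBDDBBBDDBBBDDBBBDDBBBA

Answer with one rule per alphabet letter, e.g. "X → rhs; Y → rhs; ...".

  step 0 ⇒ step 1: DCC ⇒ B·BBA·BBA
    C ↦ BBA
    D ↦ B
    A ↦ C  (constrained at step 1)
    B ↦ DDB  (constrained at step 1)

A->C, B->DDB, C->BBA, D->B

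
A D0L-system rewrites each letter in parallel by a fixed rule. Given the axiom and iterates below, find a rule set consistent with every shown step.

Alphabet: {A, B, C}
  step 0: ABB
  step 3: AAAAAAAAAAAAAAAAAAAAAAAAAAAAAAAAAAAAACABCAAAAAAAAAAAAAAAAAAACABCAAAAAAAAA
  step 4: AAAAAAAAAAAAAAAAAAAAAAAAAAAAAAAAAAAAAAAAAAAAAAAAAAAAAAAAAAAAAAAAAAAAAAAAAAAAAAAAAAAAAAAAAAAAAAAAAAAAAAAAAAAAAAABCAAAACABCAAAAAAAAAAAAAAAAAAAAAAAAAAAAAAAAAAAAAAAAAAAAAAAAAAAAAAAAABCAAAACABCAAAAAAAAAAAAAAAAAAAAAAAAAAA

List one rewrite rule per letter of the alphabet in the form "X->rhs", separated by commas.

  step 3 ⇒ step 4: AAAAAAAAAAAAAAAAAAAAAAAAAAAAAAAAAAAAACABCAAAAAAAAAAAAAAAAAAACABCAAAAAAAAA ⇒ AAA·AAA·AAA·AAA·AAA·AAA·AAA·AAA·AAA·AAA·AAA·AAA·AAA·AAA·AAA·AAA·AAA·AAA·AAA·AAA·AAA·AAA·AAA·AAA·AAA·AAA·AAA·AAA·AAA·AAA·AAA·AAA·AAA·AAA·AAA·AAA·AAA·BC·AAA·ACA·BC·AAA·AAA·AAA·AAA·AAA·AAA·AAA·AAA·AAA·AAA·AAA·AAA·AAA·AAA·AAA·AAA·AAA·AAA·AAA·BC·AAA·ACA·BC·AAA·AAA·AAA·AAA·AAA·AAA·AAA·AAA·AAA
    A ↦ AAA
    B ↦ ACA
    C ↦ BC

A->AAA, B->ACA, C->BC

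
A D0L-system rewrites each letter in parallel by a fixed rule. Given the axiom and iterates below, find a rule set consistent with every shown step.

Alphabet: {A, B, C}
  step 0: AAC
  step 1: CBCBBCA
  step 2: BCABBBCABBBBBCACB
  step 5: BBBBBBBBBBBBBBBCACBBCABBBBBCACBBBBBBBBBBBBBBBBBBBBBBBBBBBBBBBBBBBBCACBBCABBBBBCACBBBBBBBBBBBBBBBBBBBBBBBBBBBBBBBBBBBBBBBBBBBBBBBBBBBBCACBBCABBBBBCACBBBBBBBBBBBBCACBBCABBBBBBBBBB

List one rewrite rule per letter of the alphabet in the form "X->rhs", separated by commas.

  step 1 ⇒ step 2: CBCBBCA ⇒ BCA·BB·BCA·BB·BB·BCA·CB
    A ↦ CB
    B ↦ BB
    C ↦ BCA

A->CB, B->BB, C->BCA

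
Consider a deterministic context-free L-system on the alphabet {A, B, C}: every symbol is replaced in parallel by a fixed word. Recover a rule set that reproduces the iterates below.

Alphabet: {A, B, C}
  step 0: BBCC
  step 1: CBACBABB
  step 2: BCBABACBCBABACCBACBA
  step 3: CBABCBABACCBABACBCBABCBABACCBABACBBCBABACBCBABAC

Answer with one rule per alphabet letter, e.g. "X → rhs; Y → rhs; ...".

  step 2 ⇒ step 3: BCBABACBCBABACCBACBA ⇒ CBA·B·CBA·BAC·CBA·BAC·B·CBA·B·CBA·BAC·CBA·BAC·B·B·CBA·BAC·B·CBA·BAC
    A ↦ BAC
    B ↦ CBA
    C ↦ B

A->BAC, B->CBA, C->B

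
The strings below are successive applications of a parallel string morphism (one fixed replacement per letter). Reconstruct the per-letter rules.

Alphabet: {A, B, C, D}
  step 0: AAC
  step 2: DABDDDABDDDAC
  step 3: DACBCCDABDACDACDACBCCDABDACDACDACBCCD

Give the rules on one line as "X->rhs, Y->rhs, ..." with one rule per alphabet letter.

A->BCC, B->DAB, C->D, D->DAC

  step 2 ⇒ step 3: DABDDDABDDDAC ⇒ DAC·BCC·DAB·DAC·DAC·DAC·BCC·DAB·DAC·DAC·DAC·BCC·D
    A ↦ BCC
    B ↦ DAB
    C ↦ D
    D ↦ DAC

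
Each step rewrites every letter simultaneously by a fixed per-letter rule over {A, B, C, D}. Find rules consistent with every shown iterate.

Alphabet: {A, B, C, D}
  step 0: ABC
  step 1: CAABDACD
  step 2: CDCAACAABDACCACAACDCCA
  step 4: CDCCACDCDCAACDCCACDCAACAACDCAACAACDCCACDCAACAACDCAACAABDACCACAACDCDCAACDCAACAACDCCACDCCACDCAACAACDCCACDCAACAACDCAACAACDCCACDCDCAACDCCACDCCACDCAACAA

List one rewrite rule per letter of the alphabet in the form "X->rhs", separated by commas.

  step 1 ⇒ step 2: CAABDACD ⇒ CD·CAA·CAA·BDA·CCA·CAA·CD·CCA
    A ↦ CAA
    B ↦ BDA
    C ↦ CD
    D ↦ CCA

A->CAA, B->BDA, C->CD, D->CCA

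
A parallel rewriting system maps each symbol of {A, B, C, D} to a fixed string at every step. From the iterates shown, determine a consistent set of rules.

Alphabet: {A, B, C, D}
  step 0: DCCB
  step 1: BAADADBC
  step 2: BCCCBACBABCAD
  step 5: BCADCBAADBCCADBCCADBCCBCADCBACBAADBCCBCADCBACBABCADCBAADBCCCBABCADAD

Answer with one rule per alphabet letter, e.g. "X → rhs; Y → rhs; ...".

  step 1 ⇒ step 2: BAADADBC ⇒ BC·C·C·BA·C·BA·BC·AD
    A ↦ C
    B ↦ BC
    C ↦ AD
    D ↦ BA

A->C, B->BC, C->AD, D->BA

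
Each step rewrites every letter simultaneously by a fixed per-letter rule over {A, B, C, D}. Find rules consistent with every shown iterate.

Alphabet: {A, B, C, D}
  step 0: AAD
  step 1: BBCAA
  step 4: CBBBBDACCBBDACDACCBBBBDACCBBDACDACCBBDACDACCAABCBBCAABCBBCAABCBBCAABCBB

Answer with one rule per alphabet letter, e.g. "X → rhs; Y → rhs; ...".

A->B, B->DAC, C->CBB, D->CAA

  step 0 ⇒ step 1: AAD ⇒ B·B·CAA
    A ↦ B
    D ↦ CAA
    B ↦ DAC  (constrained at step 1)
    C ↦ CBB  (constrained at step 1)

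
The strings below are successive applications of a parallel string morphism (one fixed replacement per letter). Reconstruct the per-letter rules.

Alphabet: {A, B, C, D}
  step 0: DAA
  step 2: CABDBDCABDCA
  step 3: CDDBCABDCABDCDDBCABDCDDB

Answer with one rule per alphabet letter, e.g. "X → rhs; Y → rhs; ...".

  step 2 ⇒ step 3: CABDBDCABDCA ⇒ CD·DB·CA·BD·CA·BD·CD·DB·CA·BD·CD·DB
    A ↦ DB
    B ↦ CA
    C ↦ CD
    D ↦ BD

A->DB, B->CA, C->CD, D->BD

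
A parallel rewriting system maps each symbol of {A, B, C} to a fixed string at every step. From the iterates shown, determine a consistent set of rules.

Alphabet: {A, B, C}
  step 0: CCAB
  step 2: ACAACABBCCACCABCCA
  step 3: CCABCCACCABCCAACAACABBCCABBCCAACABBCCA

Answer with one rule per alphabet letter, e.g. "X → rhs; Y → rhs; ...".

A->CCA, B->ACA, C->B

  step 2 ⇒ step 3: ACAACABBCCACCABCCA ⇒ CCA·B·CCA·CCA·B·CCA·ACA·ACA·B·B·CCA·B·B·CCA·ACA·B·B·CCA
    A ↦ CCA
    B ↦ ACA
    C ↦ B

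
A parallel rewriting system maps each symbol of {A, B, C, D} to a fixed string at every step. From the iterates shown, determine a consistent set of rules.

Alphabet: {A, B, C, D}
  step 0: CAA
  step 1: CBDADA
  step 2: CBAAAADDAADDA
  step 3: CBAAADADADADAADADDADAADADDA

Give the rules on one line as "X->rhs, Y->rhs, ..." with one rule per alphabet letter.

  step 2 ⇒ step 3: CBAAAADDAADDA ⇒ CB·AAA·DA·DA·DA·DA·AD·AD·DA·DA·AD·AD·DA
    A ↦ DA
    B ↦ AAA
    C ↦ CB
    D ↦ AD

A->DA, B->AAA, C->CB, D->AD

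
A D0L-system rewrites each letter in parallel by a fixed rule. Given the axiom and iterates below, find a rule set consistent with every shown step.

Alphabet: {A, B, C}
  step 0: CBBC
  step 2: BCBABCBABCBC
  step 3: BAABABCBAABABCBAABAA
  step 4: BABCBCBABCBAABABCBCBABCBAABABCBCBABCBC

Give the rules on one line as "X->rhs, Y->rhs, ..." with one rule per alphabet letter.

  step 3 ⇒ step 4: BAABABCBAABABCBAABAA ⇒ BA·BC·BC·BA·BC·BA·A·BA·BC·BC·BA·BC·BA·A·BA·BC·BC·BA·BC·BC
    A ↦ BC
    B ↦ BA
    C ↦ A

A->BC, B->BA, C->A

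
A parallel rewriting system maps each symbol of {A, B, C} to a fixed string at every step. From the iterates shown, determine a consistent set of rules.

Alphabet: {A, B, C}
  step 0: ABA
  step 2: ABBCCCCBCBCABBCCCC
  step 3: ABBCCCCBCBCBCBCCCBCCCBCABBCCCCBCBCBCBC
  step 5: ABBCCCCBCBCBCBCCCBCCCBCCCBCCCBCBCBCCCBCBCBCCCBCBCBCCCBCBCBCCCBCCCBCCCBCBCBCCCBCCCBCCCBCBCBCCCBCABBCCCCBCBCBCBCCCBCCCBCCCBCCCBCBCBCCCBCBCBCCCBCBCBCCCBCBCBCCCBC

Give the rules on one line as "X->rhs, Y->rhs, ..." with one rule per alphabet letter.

  step 2 ⇒ step 3: ABBCCCCBCBCABBCCCC ⇒ ABB·CC·CC·BC·BC·BC·BC·CC·BC·CC·BC·ABB·CC·CC·BC·BC·BC·BC
    A ↦ ABB
    B ↦ CC
    C ↦ BC

A->ABB, B->CC, C->BC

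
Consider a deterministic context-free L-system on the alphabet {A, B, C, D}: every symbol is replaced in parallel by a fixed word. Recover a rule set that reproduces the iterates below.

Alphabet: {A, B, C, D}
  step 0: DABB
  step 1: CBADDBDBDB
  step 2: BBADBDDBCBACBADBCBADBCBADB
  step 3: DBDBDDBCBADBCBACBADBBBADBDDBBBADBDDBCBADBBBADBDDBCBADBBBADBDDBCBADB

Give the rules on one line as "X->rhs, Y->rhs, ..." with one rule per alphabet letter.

A->DDB, B->DB, C->BBA, D->CBA

  step 2 ⇒ step 3: BBADBDDBCBACBADBCBADBCBADB ⇒ DB·DB·DDB·CBA·DB·CBA·CBA·DB·BBA·DB·DDB·BBA·DB·DDB·CBA·DB·BBA·DB·DDB·CBA·DB·BBA·DB·DDB·CBA·DB
    A ↦ DDB
    B ↦ DB
    C ↦ BBA
    D ↦ CBA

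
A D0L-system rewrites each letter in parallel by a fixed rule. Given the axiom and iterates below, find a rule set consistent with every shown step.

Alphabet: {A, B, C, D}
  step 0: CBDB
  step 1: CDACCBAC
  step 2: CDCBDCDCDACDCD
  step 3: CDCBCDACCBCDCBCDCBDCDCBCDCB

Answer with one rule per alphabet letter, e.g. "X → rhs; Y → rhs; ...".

A->D, B->AC, C->CD, D->CB

  step 2 ⇒ step 3: CDCBDCDCDACDCD ⇒ CD·CB·CD·AC·CB·CD·CB·CD·CB·D·CD·CB·CD·CB
    A ↦ D
    B ↦ AC
    C ↦ CD
    D ↦ CB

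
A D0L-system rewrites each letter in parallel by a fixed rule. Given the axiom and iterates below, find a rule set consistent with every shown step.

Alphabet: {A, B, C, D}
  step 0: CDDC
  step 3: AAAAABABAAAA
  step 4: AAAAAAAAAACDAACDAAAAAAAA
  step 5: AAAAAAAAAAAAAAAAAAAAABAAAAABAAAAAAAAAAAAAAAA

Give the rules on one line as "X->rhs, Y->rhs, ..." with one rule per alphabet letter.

  step 4 ⇒ step 5: AAAAAAAAAACDAACDAAAAAAAA ⇒ AA·AA·AA·AA·AA·AA·AA·AA·AA·AA·A·B·AA·AA·A·B·AA·AA·AA·AA·AA·AA·AA·AA
    A ↦ AA
    C ↦ A
    D ↦ B
  step 3 ⇒ step 4: AAAAABABAAAA ⇒ AA·AA·AA·AA·AA·CD·AA·CD·AA·AA·AA·AA
    B ↦ CD

A->AA, B->CD, C->A, D->B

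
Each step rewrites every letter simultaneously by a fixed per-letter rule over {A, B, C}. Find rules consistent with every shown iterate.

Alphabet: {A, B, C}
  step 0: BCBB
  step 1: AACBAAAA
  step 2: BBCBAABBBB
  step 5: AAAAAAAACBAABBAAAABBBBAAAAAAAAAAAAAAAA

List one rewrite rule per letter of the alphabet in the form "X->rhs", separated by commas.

A->B, B->AA, C->CB

  step 1 ⇒ step 2: AACBAAAA ⇒ B·B·CB·AA·B·B·B·B
    A ↦ B
    B ↦ AA
    C ↦ CB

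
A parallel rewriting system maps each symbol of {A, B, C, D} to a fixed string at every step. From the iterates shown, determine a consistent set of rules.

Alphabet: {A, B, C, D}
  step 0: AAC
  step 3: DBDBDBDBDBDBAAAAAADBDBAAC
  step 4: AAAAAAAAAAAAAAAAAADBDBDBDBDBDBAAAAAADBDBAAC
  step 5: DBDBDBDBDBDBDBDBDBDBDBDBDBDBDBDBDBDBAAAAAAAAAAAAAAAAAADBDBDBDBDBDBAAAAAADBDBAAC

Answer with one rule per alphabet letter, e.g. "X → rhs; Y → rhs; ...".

A->DB, B->A, C->AAC, D->AA

  step 4 ⇒ step 5: AAAAAAAAAAAAAAAAAADBDBDBDBDBDBAAAAAADBDBAAC ⇒ DB·DB·DB·DB·DB·DB·DB·DB·DB·DB·DB·DB·DB·DB·DB·DB·DB·DB·AA·A·AA·A·AA·A·AA·A·AA·A·AA·A·DB·DB·DB·DB·DB·DB·AA·A·AA·A·DB·DB·AAC
    A ↦ DB
    B ↦ A
    C ↦ AAC
    D ↦ AA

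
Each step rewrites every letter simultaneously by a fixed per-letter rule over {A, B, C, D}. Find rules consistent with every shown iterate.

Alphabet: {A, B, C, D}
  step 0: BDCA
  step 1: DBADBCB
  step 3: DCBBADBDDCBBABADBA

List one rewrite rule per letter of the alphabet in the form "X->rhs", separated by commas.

A->CB, B->D, C->DB, D->BA

  step 0 ⇒ step 1: BDCA ⇒ D·BA·DB·CB
    A ↦ CB
    B ↦ D
    C ↦ DB
    D ↦ BA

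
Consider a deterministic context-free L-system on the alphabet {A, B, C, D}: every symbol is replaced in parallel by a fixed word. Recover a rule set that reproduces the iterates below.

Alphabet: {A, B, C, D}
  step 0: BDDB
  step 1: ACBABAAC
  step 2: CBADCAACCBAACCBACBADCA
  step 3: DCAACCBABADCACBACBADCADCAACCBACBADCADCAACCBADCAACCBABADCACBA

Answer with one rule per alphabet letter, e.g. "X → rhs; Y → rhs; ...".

A->CBA, B->AC, C->DCA, D->BA

  step 2 ⇒ step 3: CBADCAACCBAACCBACBADCA ⇒ DCA·AC·CBA·BA·DCA·CBA·CBA·DCA·DCA·AC·CBA·CBA·DCA·DCA·AC·CBA·DCA·AC·CBA·BA·DCA·CBA
    A ↦ CBA
    B ↦ AC
    C ↦ DCA
    D ↦ BA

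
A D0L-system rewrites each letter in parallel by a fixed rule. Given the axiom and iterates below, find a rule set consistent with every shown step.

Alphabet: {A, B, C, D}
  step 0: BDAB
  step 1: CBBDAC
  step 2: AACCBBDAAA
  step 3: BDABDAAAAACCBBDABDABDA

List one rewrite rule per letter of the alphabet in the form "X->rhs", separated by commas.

A->BDA, B->C, C->AA, D->B

  step 2 ⇒ step 3: AACCBBDAAA ⇒ BDA·BDA·AA·AA·C·C·B·BDA·BDA·BDA
    A ↦ BDA
    B ↦ C
    C ↦ AA
    D ↦ B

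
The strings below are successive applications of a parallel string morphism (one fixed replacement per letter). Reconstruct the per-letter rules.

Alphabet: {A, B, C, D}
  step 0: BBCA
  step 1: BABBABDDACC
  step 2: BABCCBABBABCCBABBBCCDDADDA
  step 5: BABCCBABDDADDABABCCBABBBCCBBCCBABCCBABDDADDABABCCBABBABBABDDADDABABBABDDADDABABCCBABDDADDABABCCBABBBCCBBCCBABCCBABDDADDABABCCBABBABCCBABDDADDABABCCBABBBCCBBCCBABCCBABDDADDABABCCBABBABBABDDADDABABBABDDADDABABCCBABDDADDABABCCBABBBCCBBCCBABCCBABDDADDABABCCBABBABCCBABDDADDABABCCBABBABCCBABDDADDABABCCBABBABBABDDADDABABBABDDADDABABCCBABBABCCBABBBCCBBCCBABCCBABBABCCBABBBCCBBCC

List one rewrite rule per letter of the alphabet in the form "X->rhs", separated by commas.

  step 1 ⇒ step 2: BABBABDDACC ⇒ BAB·CC·BAB·BAB·CC·BAB·B·B·CC·DDA·DDA
    A ↦ CC
    B ↦ BAB
    C ↦ DDA
    D ↦ B

A->CC, B->BAB, C->DDA, D->B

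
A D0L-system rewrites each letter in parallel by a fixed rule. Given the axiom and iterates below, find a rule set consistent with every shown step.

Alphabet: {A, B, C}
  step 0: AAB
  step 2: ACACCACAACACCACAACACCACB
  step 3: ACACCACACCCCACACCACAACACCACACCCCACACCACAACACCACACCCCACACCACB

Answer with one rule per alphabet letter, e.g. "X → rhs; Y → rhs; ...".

  step 2 ⇒ step 3: ACACCACAACACCACAACACCACB ⇒ ACA·CC·ACA·CC·CC·ACA·CC·ACA·ACA·CC·ACA·CC·CC·ACA·CC·ACA·ACA·CC·ACA·CC·CC·ACA·CC·ACB
    A ↦ ACA
    B ↦ ACB
    C ↦ CC

A->ACA, B->ACB, C->CC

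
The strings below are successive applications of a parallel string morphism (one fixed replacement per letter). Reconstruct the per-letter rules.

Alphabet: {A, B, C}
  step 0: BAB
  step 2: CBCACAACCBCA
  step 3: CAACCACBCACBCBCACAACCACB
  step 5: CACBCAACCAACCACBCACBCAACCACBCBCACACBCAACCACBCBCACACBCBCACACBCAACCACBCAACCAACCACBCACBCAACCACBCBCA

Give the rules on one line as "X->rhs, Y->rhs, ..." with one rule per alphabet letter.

A->CB, B->AC, C->CA

  step 2 ⇒ step 3: CBCACAACCBCA ⇒ CA·AC·CA·CB·CA·CB·CB·CA·CA·AC·CA·CB
    A ↦ CB
    B ↦ AC
    C ↦ CA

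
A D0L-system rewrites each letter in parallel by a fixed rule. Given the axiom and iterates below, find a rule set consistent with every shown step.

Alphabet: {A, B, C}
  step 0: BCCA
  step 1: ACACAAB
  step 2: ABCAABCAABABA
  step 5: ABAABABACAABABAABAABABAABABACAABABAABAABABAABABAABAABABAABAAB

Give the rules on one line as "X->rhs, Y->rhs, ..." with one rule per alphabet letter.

A->AB, B->A, C->CA

  step 1 ⇒ step 2: ACACAAB ⇒ AB·CA·AB·CA·AB·AB·A
    A ↦ AB
    B ↦ A
    C ↦ CA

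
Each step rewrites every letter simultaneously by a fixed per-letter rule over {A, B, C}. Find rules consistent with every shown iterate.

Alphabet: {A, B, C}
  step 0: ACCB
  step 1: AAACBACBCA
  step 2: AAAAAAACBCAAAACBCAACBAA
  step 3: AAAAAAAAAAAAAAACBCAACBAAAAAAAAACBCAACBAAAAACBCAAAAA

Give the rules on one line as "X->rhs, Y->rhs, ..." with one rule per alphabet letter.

A->AA, B->CA, C->ACB

  step 2 ⇒ step 3: AAAAAAACBCAAAACBCAACBAA ⇒ AA·AA·AA·AA·AA·AA·AA·ACB·CA·ACB·AA·AA·AA·AA·ACB·CA·ACB·AA·AA·ACB·CA·AA·AA
    A ↦ AA
    B ↦ CA
    C ↦ ACB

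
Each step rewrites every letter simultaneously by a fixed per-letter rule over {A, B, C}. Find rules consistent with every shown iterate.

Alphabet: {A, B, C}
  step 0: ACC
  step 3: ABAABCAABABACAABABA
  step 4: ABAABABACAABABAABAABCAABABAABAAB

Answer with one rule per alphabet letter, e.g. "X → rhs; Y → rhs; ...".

A->AB, B->A, C->CA

  step 3 ⇒ step 4: ABAABCAABABACAABABA ⇒ AB·A·AB·AB·A·CA·AB·AB·A·AB·A·AB·CA·AB·AB·A·AB·A·AB
    A ↦ AB
    B ↦ A
    C ↦ CA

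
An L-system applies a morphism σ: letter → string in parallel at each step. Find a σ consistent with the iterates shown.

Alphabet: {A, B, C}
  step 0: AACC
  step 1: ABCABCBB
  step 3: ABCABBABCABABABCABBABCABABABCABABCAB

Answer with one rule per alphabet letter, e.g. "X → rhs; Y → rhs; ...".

  step 0 ⇒ step 1: AACC ⇒ ABC·ABC·B·B
    A ↦ ABC
    C ↦ B
    B ↦ AB  (constrained at step 1)

A->ABC, B->AB, C->B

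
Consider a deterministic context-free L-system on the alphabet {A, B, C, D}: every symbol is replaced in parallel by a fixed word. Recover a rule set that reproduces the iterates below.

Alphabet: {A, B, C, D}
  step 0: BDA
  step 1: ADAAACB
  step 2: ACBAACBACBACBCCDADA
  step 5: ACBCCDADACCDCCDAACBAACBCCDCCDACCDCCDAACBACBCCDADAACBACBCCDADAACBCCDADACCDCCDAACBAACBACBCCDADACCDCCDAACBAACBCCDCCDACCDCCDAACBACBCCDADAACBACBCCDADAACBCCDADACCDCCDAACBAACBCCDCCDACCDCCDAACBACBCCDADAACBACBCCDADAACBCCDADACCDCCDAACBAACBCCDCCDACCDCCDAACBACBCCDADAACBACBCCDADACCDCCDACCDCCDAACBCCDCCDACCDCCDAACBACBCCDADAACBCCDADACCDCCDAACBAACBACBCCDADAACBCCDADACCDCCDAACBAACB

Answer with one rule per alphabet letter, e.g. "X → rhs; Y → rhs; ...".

  step 1 ⇒ step 2: ADAAACB ⇒ ACB·A·ACB·ACB·ACB·CCD·ADA
    A ↦ ACB
    B ↦ ADA
    C ↦ CCD
    D ↦ A

A->ACB, B->ADA, C->CCD, D->A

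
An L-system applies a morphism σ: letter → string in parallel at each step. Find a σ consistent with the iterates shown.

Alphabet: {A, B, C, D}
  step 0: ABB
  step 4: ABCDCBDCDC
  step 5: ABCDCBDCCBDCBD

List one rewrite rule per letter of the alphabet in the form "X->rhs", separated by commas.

  step 4 ⇒ step 5: ABCDCBDCDC ⇒ AB·C·D·CB·D·C·CB·D·CB·D
    A ↦ AB
    B ↦ C
    C ↦ D
    D ↦ CB

A->AB, B->C, C->D, D->CB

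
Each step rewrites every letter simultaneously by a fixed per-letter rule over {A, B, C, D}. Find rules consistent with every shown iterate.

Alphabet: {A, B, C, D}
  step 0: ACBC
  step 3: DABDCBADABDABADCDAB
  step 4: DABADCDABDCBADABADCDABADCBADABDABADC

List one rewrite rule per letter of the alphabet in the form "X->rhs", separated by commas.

  step 3 ⇒ step 4: DABDCBADABDABADCDAB ⇒ DA·BA·DC·DA·B·DC·BA·DA·BA·DC·DA·BA·DC·BA·DA·B·DA·BA·DC
    A ↦ BA
    B ↦ DC
    C ↦ B
    D ↦ DA

A->BA, B->DC, C->B, D->DA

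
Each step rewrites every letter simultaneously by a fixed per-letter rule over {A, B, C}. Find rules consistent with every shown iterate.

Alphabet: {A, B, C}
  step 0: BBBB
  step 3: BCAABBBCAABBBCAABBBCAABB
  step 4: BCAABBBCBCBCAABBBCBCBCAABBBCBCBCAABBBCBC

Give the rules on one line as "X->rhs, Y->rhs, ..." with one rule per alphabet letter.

A->B, B->BC, C->AA

  step 3 ⇒ step 4: BCAABBBCAABBBCAABBBCAABB ⇒ BC·AA·B·B·BC·BC·BC·AA·B·B·BC·BC·BC·AA·B·B·BC·BC·BC·AA·B·B·BC·BC
    A ↦ B
    B ↦ BC
    C ↦ AA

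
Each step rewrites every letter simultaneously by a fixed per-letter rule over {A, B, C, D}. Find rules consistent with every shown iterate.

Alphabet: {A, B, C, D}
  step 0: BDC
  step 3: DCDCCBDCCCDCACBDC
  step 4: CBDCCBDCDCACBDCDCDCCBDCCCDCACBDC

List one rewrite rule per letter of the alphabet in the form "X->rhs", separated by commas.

A->CC, B->A, C->DC, D->CB

  step 3 ⇒ step 4: DCDCCBDCCCDCACBDC ⇒ CB·DC·CB·DC·DC·A·CB·DC·DC·DC·CB·DC·CC·DC·A·CB·DC
    A ↦ CC
    B ↦ A
    C ↦ DC
    D ↦ CB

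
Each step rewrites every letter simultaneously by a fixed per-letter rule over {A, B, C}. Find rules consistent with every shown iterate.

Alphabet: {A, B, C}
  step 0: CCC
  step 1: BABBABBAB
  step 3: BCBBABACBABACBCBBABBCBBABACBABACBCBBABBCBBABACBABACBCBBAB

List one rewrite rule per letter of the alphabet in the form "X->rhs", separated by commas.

A->BCB, B->AC, C->BAB

  step 0 ⇒ step 1: CCC ⇒ BAB·BAB·BAB
    C ↦ BAB
    A ↦ BCB  (constrained at step 1)
    B ↦ AC  (constrained at step 1)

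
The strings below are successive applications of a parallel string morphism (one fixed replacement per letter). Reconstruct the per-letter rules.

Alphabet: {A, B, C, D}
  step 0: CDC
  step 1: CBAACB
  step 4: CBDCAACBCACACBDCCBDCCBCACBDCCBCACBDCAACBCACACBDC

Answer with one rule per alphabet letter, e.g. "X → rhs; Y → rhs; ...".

A->CA, B->DC, C->CB, D->AA

  step 0 ⇒ step 1: CDC ⇒ CB·AA·CB
    C ↦ CB
    D ↦ AA
    A ↦ CA  (constrained at step 1)
    B ↦ DC  (constrained at step 1)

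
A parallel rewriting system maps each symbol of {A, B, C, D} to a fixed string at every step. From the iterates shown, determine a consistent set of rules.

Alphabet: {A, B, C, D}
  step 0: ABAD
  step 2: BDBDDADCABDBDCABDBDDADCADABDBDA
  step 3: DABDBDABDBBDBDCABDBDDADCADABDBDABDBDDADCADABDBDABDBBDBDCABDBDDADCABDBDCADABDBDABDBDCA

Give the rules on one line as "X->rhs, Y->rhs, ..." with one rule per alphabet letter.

A->DCA, B->DA, C->DDA, D->BDB

  step 2 ⇒ step 3: BDBDDADCABDBDCABDBDDADCADABDBDA ⇒ DA·BDB·DA·BDB·BDB·DCA·BDB·DDA·DCA·DA·BDB·DA·BDB·DDA·DCA·DA·BDB·DA·BDB·BDB·DCA·BDB·DDA·DCA·BDB·DCA·DA·BDB·DA·BDB·DCA
    A ↦ DCA
    B ↦ DA
    C ↦ DDA
    D ↦ BDB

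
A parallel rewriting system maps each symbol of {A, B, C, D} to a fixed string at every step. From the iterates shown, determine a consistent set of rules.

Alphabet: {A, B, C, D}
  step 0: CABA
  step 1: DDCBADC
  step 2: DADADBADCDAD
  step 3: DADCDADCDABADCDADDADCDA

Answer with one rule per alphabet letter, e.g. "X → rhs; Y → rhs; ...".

  step 2 ⇒ step 3: DADADBADCDAD ⇒ DA·DC·DA·DC·DA·BA·DC·DA·D·DA·DC·DA
    A ↦ DC
    B ↦ BA
    C ↦ D
    D ↦ DA

A->DC, B->BA, C->D, D->DA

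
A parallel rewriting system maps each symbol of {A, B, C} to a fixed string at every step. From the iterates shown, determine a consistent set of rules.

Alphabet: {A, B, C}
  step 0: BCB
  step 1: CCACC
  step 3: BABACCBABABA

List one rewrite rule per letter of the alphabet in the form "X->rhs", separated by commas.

A->BA, B->CC, C->A

  step 0 ⇒ step 1: BCB ⇒ CC·A·CC
    B ↦ CC
    C ↦ A
    A ↦ BA  (constrained at step 1)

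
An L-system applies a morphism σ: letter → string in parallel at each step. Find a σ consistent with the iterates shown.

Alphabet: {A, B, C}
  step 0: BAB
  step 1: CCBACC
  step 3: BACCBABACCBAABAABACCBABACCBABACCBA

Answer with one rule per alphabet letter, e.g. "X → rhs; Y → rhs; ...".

  step 0 ⇒ step 1: BAB ⇒ CC·BA·CC
    A ↦ BA
    B ↦ CC
    C ↦ ABA  (constrained at step 1)

A->BA, B->CC, C->ABA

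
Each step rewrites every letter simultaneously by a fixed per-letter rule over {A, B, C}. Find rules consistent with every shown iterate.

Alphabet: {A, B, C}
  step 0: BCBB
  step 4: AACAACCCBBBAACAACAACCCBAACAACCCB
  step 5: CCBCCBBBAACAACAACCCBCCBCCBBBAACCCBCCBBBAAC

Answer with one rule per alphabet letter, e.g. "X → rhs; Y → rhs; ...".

A->C, B->AAC, C->B

  step 4 ⇒ step 5: AACAACCCBBBAACAACAACCCBAACAACCCB ⇒ C·C·B·C·C·B·B·B·AAC·AAC·AAC·C·C·B·C·C·B·C·C·B·B·B·AAC·C·C·B·C·C·B·B·B·AAC
    A ↦ C
    B ↦ AAC
    C ↦ B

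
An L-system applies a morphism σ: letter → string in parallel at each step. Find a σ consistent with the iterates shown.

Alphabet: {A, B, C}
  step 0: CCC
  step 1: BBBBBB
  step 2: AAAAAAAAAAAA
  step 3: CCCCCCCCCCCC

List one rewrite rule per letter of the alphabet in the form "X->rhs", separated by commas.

  step 2 ⇒ step 3: AAAAAAAAAAAA ⇒ C·C·C·C·C·C·C·C·C·C·C·C
    A ↦ C
  step 1 ⇒ step 2: BBBBBB ⇒ AA·AA·AA·AA·AA·AA
    B ↦ AA
  step 0 ⇒ step 1: CCC ⇒ BB·BB·BB
    C ↦ BB

A->C, B->AA, C->BB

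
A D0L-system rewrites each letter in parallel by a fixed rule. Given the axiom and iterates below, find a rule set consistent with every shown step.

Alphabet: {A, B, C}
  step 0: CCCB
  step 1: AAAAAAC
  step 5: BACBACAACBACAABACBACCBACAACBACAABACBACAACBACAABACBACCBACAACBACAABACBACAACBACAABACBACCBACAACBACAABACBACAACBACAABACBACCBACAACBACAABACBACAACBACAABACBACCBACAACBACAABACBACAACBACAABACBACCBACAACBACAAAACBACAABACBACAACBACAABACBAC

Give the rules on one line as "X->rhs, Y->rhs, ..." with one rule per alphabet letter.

  step 0 ⇒ step 1: CCCB ⇒ AA·AA·AA·C
    B ↦ C
    C ↦ AA
    A ↦ BAC  (constrained at step 1)

A->BAC, B->C, C->AA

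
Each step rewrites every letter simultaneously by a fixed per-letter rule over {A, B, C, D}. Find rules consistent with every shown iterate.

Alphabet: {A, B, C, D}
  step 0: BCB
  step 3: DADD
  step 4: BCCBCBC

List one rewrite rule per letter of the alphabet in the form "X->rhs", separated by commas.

A->C, B->A, C->D, D->BC

  step 3 ⇒ step 4: DADD ⇒ BC·C·BC·BC
    A ↦ C
    D ↦ BC
    B ↦ A  (constrained at step 0)
    C ↦ D  (constrained at step 0)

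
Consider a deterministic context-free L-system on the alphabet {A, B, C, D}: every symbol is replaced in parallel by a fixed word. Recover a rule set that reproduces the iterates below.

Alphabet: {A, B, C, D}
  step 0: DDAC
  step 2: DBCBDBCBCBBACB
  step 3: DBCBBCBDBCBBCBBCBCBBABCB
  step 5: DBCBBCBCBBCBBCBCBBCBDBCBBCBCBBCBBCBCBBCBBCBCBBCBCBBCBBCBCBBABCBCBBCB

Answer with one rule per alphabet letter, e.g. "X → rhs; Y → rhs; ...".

A->BA, B->CB, C->B, D->DB

  step 2 ⇒ step 3: DBCBDBCBCBBACB ⇒ DB·CB·B·CB·DB·CB·B·CB·B·CB·CB·BA·B·CB
    A ↦ BA
    B ↦ CB
    C ↦ B
    D ↦ DB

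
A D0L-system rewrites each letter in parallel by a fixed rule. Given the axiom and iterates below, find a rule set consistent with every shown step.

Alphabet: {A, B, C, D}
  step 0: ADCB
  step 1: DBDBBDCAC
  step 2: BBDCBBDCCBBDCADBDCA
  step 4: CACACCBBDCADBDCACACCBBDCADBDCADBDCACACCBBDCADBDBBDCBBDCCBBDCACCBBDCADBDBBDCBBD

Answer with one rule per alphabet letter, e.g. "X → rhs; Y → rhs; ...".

  step 1 ⇒ step 2: DBDBBDCAC ⇒ BBD·C·BBD·C·C·BBD·CA·DBD·CA
    A ↦ DBD
    B ↦ C
    C ↦ CA
    D ↦ BBD

A->DBD, B->C, C->CA, D->BBD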